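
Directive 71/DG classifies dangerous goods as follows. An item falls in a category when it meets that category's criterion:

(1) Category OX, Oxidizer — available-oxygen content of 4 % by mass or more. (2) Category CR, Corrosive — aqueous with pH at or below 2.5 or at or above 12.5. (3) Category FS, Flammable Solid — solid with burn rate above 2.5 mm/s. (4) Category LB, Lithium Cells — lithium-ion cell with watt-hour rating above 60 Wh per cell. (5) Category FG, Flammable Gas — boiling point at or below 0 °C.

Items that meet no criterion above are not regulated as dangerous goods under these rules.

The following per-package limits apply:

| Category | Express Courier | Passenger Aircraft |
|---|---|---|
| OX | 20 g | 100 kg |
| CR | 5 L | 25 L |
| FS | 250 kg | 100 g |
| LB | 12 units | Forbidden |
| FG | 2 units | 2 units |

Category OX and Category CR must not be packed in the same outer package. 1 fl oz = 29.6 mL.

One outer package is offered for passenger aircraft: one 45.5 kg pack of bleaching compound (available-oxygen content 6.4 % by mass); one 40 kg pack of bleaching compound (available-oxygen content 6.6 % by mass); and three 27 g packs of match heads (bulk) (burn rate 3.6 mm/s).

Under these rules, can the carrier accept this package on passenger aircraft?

Yes

The bleaching compound has available-oxygen content 6.4 % by mass, which is ≥ 4 % by mass, so it is Category OX (Oxidizer).
Bleaching compound: available-oxygen content 6.6 % by mass ≥ 4 % by mass → Category OX (Oxidizer).
With burn rate 3.6 mm/s (> 2.5 mm/s), the match heads (bulk) fall in Category FS.
Category OX net quantity: 45.5 kg + 40 kg = 85.5 kg.
85.5 kg is within the passenger aircraft limit of 100 kg for Category OX.
Category FS quantity: three 27 g packs = 81 g.
That is within the Category FS passenger aircraft limit of 100 g.
The segregation rule (Category OX with Category CR) does not apply to Category OX with Category FS.
Every hazard category is within its passenger aircraft limit and no segregation rule is violated.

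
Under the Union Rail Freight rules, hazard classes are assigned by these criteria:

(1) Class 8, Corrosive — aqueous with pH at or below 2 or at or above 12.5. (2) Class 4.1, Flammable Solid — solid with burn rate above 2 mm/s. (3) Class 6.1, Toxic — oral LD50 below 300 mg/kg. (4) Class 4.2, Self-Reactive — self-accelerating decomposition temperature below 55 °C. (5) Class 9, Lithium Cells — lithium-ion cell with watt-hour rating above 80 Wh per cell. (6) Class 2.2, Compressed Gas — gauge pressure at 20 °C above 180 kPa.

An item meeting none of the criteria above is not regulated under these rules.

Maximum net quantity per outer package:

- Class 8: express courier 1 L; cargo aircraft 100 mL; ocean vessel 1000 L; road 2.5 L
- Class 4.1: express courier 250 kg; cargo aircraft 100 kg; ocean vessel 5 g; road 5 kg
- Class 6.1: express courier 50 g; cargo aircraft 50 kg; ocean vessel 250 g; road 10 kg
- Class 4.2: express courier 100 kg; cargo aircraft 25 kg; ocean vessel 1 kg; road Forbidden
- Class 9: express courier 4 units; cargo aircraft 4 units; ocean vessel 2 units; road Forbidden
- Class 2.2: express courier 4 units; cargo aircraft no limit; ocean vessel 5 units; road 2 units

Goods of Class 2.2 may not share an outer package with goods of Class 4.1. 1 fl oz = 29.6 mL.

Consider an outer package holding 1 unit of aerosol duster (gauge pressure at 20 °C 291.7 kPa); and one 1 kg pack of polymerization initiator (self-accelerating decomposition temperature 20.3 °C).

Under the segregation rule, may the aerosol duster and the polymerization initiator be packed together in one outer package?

Yes

Gauge pressure at 20 °C 291.7 kPa meets the Class 2.2 criterion (Compressed Gas), so the aerosol duster is Class 2.2.
Polymerization initiator: self-accelerating decomposition temperature 20.3 °C < 55 °C → Class 4.2 (Self-Reactive).
No segregation rule bars Class 2.2 with Class 4.2.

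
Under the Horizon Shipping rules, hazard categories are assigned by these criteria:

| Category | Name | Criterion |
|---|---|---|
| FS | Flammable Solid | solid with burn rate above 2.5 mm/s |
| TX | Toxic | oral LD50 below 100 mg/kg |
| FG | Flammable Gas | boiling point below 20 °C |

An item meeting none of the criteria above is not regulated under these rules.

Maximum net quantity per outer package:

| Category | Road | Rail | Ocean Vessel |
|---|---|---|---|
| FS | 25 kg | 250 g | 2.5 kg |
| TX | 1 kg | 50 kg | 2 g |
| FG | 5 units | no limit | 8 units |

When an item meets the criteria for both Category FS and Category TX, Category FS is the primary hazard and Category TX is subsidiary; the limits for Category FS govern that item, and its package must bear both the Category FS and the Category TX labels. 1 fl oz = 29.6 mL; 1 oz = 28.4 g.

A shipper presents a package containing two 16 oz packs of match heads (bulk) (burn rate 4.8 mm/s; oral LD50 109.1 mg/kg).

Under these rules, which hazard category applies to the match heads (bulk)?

Category FS

With burn rate 4.8 mm/s (> 2.5 mm/s), the match heads (bulk) fall in Category FS.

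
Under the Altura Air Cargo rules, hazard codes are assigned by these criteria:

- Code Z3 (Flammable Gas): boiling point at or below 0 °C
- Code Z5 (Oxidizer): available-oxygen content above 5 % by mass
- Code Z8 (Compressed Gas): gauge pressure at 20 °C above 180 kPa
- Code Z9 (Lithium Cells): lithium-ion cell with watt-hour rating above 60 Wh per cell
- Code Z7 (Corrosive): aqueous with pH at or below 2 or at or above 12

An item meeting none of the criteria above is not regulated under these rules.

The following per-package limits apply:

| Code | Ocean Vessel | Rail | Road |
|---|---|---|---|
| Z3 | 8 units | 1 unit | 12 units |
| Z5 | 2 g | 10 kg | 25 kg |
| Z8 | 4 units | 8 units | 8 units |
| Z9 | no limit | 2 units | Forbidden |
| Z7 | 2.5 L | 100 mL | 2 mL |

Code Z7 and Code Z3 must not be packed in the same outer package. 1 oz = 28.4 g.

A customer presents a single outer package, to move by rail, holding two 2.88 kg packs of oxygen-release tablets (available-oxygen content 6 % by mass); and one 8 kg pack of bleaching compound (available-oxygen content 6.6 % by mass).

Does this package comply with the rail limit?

No

Available-oxygen content 6 % by mass meets the Code Z5 criterion (Oxidizer), so the oxygen-release tablets are Code Z5.
With available-oxygen content 6.6 % by mass (> 5 % by mass), the bleaching compound falls in Code Z5.
Total Code Z5: (two 2.88 kg packs = 5.76 kg) + 8 kg = 13.76 kg.
13.76 kg > 10 kg (rail limit, Code Z5) — over the limit.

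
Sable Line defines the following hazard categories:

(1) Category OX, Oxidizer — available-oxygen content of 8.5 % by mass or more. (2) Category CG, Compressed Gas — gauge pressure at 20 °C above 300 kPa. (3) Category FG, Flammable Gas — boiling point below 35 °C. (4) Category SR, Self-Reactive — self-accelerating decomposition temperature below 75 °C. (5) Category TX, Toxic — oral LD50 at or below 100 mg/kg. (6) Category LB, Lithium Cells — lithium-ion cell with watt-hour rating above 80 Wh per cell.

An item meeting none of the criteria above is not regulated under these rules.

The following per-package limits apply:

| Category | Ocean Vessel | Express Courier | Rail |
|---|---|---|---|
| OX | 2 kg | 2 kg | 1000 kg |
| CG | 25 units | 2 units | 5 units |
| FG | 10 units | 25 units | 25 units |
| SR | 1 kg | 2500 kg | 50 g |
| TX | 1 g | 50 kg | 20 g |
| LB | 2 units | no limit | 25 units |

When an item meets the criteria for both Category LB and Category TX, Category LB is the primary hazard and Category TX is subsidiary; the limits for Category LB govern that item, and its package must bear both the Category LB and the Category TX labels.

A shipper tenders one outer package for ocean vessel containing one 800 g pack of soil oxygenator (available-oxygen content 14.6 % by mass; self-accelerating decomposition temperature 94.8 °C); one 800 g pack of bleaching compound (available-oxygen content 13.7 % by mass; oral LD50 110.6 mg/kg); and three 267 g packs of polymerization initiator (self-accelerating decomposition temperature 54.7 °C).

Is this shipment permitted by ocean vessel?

Yes

Soil oxygenator: available-oxygen content 14.6 % by mass ≥ 8.5 % by mass → Category OX (Oxidizer).
The bleaching compound has available-oxygen content 13.7 % by mass, which is ≥ 8.5 % by mass, so it is Category OX (Oxidizer).
The polymerization initiator has self-accelerating decomposition temperature 54.7 °C, which is < 75 °C, so it is Category SR (Self-Reactive).
Category OX net quantity: 800 g + 800 g = 1.6 kg.
1.6 kg ≤ 2 kg (ocean vessel limit, Category OX) — within limit.
Category SR quantity: three 267 g packs = 801 g.
801 g is within the ocean vessel limit of 1 kg for Category SR.
Every hazard category is within its ocean vessel limit and no segregation rule is violated.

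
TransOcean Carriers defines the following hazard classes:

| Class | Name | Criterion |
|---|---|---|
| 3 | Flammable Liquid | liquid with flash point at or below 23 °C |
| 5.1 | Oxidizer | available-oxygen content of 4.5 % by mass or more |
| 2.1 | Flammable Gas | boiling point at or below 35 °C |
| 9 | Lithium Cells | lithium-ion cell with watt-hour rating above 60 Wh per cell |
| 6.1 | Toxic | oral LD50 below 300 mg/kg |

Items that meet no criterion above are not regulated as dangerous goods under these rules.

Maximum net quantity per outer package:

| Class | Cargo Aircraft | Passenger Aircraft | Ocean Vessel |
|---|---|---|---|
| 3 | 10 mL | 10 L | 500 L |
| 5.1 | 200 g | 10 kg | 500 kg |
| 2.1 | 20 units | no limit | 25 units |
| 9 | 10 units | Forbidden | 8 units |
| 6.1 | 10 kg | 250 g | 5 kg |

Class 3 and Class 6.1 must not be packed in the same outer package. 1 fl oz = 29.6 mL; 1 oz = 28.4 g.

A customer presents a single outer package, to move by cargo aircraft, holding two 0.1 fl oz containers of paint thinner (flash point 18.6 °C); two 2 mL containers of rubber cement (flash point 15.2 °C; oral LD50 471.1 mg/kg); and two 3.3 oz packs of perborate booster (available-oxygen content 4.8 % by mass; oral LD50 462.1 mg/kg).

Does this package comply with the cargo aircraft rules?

Yes

With flash point 18.6 °C (≤ 23 °C), the paint thinner falls in Class 3.
Flash point 15.2 °C meets the Class 3 criterion (Flammable Liquid), so the rubber cement is Class 3.
With available-oxygen content 4.8 % by mass (≥ 4.5 % by mass), the perborate booster falls in Class 5.1.
Class 3 net quantity: (two 0.1 fl oz containers = 5.92 mL) + (two 2 mL containers = 4 mL) = 9.92 mL.
9.92 mL ≤ 10 mL (cargo aircraft limit, Class 3) — within limit.
Class 5.1 quantity: two 3.3 oz packs = 187.44 g.
187.44 g is within the cargo aircraft limit of 200 g for Class 5.1.
The segregation rule (Class 3 with Class 6.1) does not apply to Class 3 with Class 5.1.
Every hazard class is within its cargo aircraft limit and no segregation rule is violated.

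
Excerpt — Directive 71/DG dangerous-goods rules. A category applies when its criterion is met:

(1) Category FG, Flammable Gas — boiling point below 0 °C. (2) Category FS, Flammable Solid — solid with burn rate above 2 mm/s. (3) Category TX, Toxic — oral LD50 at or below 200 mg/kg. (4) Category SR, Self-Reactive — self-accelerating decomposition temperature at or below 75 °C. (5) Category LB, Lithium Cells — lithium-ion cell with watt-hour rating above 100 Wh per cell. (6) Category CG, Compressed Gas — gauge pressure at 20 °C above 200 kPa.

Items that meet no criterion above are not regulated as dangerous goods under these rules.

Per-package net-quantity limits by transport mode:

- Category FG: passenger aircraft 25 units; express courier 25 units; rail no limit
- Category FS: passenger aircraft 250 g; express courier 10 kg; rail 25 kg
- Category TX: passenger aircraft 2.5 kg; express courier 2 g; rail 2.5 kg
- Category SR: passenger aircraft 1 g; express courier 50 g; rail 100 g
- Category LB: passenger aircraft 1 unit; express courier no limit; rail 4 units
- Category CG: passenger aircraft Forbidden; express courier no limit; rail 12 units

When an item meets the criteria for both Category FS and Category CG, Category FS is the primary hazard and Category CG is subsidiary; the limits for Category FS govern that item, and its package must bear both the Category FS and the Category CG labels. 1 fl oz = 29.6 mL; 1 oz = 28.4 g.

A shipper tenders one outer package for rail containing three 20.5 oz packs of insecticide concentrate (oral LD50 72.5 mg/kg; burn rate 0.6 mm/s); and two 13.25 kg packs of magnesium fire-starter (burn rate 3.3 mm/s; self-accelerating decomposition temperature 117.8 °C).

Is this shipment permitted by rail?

No

Insecticide concentrate: oral LD50 72.5 mg/kg ≤ 200 mg/kg → Category TX (Toxic).
With burn rate 3.3 mm/s (> 2 mm/s), the magnesium fire-starter falls in Category FS.
Category FS quantity: two 13.25 kg packs = 26.5 kg.
That exceeds the Category FS rail limit of 25 kg.
Category TX quantity: three 20.5 oz packs = 1746.6 g.
1746.6 g is within the rail limit of 2.5 kg for Category TX.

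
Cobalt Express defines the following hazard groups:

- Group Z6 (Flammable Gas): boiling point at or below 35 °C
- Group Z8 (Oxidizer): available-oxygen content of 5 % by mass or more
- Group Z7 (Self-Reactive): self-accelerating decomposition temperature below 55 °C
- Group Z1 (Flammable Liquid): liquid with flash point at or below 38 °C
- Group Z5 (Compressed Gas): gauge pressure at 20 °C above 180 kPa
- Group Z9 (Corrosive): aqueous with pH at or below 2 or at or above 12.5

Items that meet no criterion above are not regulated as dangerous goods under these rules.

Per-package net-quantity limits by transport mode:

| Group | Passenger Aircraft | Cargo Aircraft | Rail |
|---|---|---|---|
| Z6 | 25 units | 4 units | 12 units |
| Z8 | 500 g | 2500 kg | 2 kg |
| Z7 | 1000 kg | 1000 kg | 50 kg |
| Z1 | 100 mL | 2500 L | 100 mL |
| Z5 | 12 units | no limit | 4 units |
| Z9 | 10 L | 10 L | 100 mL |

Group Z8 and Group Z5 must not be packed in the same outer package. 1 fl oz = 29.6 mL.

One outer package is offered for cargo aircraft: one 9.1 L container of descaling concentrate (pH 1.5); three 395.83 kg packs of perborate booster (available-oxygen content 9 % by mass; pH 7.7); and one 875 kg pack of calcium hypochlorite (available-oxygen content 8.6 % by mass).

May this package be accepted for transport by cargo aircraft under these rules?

Yes

Descaling concentrate: pH 1.5 ≤ 2 → Group Z9 (Corrosive).
Available-oxygen content 9 % by mass meets the Group Z8 criterion (Oxidizer), so the perborate booster is Group Z8.
With available-oxygen content 8.6 % by mass (≥ 5 % by mass), the calcium hypochlorite falls in Group Z8.
Group Z8 net quantity: (three 395.83 kg packs = 1187.49 kg) + 875 kg = 2062.49 kg.
2062.49 kg is within the cargo aircraft limit of 2500 kg for Group Z8.
Group Z9 quantity: 9.1 L.
9.1 L ≤ 10 L (cargo aircraft limit, Group Z9) — within limit.
The segregation rule (Group Z8 with Group Z5) does not apply to Group Z8 with Group Z9.
Every hazard group is within its cargo aircraft limit and no segregation rule is violated.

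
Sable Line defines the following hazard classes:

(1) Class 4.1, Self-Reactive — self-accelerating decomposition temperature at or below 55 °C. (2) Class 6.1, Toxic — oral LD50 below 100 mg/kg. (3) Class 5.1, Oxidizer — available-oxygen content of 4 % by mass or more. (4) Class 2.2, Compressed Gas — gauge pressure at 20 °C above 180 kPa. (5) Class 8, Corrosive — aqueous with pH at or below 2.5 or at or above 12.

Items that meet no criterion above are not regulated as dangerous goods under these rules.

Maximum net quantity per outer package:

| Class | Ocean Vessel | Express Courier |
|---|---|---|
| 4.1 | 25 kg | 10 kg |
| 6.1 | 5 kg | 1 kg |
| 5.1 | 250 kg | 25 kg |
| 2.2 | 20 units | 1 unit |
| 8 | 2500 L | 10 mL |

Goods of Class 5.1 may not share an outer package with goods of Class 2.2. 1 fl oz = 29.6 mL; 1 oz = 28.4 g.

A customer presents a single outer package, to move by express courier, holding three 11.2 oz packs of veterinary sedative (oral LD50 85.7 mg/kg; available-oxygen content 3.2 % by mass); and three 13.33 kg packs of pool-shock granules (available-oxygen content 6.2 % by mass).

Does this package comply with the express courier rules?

No

Oral LD50 85.7 mg/kg meets the Class 6.1 criterion (Toxic), so the veterinary sedative is Class 6.1.
The pool-shock granules have available-oxygen content 6.2 % by mass, which is ≥ 4 % by mass, so they are Class 5.1 (Oxidizer).
Class 5.1 quantity: three 13.33 kg packs = 39.99 kg.
39.99 kg exceeds the express courier limit of 25 kg for Class 5.1.
Class 6.1 quantity: three 11.2 oz packs = 954.24 g.
That is within the Class 6.1 express courier limit of 1 kg.
The segregation rule (Class 5.1 with Class 2.2) does not apply to Class 5.1 with Class 6.1.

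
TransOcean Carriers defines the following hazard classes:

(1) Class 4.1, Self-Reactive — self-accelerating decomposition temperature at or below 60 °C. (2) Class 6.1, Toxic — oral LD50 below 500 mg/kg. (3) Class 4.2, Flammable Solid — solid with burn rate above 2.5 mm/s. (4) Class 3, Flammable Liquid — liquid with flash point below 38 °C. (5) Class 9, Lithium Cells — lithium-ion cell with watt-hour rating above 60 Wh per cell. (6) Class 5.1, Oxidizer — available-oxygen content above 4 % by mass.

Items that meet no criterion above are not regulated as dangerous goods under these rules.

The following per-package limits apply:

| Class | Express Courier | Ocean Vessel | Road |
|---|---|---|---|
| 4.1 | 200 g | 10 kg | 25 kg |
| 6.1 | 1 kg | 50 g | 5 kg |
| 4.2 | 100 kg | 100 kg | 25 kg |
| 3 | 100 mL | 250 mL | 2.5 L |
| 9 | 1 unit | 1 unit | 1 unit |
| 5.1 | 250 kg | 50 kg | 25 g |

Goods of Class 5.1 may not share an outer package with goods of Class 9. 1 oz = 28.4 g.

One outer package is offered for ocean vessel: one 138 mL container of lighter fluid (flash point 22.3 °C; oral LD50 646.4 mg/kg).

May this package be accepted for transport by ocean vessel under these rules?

Yes

With flash point 22.3 °C (< 38 °C), the lighter fluid falls in Class 3.
Class 3 quantity: 138 mL.
138 mL is within the ocean vessel limit of 250 mL for Class 3.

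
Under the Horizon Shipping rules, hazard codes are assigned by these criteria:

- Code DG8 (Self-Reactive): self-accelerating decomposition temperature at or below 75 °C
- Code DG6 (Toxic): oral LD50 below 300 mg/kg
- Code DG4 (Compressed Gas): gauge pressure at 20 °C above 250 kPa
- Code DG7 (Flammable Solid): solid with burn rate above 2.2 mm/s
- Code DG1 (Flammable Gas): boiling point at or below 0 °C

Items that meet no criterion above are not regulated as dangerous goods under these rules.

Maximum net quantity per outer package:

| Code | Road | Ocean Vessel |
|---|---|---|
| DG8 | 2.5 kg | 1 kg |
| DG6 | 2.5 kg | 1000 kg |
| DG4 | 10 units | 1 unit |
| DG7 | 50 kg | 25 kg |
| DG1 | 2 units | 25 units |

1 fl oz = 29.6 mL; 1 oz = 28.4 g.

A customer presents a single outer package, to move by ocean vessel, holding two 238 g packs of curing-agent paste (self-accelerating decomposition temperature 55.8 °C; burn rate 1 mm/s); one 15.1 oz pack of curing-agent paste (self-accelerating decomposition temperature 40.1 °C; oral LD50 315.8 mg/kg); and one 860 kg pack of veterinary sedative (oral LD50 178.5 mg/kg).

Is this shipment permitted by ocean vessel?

Self-accelerating decomposition temperature 55.8 °C meets the Code DG8 criterion (Self-Reactive), so the curing-agent paste is Code DG8.
The curing-agent paste has self-accelerating decomposition temperature 40.1 °C, which is ≤ 75 °C, so it is Code DG8 (Self-Reactive).
Oral LD50 178.5 mg/kg meets the Code DG6 criterion (Toxic), so the veterinary sedative is Code DG6.
Total Code DG8: (two 238 g packs = 476 g) + (one 15.1 oz pack = 428.84 g) = 904.84 g.
904.84 g is within the ocean vessel limit of 1 kg for Code DG8.
Code DG6 quantity: 860 kg.
That is within the Code DG6 ocean vessel limit of 1000 kg.
Every hazard code is within its ocean vessel limit and no segregation rule is violated.

Yes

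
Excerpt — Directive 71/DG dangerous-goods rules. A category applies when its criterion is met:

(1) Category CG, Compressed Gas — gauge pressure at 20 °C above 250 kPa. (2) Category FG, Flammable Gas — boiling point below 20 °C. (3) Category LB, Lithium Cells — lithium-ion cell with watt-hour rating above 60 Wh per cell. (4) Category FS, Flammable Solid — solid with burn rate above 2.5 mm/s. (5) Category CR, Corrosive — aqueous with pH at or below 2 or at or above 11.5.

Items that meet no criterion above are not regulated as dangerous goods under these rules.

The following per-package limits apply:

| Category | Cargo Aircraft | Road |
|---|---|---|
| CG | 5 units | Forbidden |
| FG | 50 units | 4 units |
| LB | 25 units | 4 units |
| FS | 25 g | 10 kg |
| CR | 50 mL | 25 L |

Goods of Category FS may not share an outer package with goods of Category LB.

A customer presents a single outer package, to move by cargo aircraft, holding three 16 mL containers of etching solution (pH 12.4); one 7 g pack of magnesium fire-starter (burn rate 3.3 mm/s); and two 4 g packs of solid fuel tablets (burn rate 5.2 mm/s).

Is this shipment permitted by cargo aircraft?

Yes

Etching solution: pH 12.4 ≥ 11.5 → Category CR (Corrosive).
Magnesium fire-starter: burn rate 3.3 mm/s > 2.5 mm/s → Category FS (Flammable Solid).
Solid fuel tablets: burn rate 5.2 mm/s > 2.5 mm/s → Category FS (Flammable Solid).
Total Category FS: 7 g + (two 4 g packs = 8 g) = 15 g.
That is within the Category FS cargo aircraft limit of 25 g.
Category CR quantity: three 16 mL containers = 48 mL.
That is within the Category CR cargo aircraft limit of 50 mL.
The segregation rule (Category FS with Category LB) does not apply to Category FS with Category CR.
Every hazard category is within its cargo aircraft limit and no segregation rule is violated.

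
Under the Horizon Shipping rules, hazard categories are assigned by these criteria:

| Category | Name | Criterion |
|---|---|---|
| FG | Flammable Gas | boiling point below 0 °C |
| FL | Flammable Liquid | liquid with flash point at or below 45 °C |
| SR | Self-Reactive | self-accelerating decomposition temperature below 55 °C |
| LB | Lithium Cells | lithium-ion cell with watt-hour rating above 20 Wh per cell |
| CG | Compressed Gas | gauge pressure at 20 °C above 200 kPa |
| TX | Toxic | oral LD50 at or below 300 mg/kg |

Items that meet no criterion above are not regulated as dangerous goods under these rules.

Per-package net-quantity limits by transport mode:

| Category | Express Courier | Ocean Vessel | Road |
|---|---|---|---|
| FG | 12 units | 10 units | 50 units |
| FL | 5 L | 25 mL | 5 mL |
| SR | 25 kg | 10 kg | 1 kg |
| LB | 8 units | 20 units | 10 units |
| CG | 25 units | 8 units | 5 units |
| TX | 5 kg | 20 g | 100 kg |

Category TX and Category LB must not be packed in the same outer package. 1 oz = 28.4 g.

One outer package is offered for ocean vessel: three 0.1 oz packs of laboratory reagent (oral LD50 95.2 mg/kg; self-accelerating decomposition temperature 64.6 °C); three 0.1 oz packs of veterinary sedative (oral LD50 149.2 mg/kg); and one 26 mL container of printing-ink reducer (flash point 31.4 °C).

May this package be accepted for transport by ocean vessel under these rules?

Oral LD50 95.2 mg/kg meets the Category TX criterion (Toxic), so the laboratory reagent is Category TX.
The veterinary sedative has oral LD50 149.2 mg/kg, which is ≤ 300 mg/kg, so it is Category TX (Toxic).
With flash point 31.4 °C (≤ 45 °C), the printing-ink reducer falls in Category FL.
Category FL quantity: 26 mL.
That exceeds the Category FL ocean vessel limit of 25 mL.
Category TX net quantity: (three 0.1 oz packs = 8.52 g) + (three 0.1 oz packs = 8.52 g) = 17.04 g.
17.04 g ≤ 20 g (ocean vessel limit, Category TX) — within limit.
The segregation rule (Category TX with Category LB) does not apply to Category FL with Category TX.

No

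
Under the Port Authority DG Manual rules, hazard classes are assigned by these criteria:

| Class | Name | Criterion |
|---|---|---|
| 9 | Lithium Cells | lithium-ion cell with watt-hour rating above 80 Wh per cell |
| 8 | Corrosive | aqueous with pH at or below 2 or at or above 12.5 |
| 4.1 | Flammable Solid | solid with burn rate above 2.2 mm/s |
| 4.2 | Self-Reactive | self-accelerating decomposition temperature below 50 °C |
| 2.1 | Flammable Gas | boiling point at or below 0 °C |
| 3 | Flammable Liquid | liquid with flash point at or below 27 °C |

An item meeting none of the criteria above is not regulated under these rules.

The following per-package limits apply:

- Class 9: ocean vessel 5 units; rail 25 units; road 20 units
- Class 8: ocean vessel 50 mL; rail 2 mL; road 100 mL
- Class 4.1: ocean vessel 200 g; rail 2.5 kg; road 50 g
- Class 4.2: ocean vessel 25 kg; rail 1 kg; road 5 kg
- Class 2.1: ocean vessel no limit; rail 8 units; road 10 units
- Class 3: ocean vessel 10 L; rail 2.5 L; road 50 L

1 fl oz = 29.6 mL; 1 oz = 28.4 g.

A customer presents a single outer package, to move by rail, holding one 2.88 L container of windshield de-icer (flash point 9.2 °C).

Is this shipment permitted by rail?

The windshield de-icer has flash point 9.2 °C, which is ≤ 27 °C, so it is Class 3 (Flammable Liquid).
Class 3 quantity: 2.88 L.
2.88 L > 2.5 L (rail limit, Class 3) — over the limit.

No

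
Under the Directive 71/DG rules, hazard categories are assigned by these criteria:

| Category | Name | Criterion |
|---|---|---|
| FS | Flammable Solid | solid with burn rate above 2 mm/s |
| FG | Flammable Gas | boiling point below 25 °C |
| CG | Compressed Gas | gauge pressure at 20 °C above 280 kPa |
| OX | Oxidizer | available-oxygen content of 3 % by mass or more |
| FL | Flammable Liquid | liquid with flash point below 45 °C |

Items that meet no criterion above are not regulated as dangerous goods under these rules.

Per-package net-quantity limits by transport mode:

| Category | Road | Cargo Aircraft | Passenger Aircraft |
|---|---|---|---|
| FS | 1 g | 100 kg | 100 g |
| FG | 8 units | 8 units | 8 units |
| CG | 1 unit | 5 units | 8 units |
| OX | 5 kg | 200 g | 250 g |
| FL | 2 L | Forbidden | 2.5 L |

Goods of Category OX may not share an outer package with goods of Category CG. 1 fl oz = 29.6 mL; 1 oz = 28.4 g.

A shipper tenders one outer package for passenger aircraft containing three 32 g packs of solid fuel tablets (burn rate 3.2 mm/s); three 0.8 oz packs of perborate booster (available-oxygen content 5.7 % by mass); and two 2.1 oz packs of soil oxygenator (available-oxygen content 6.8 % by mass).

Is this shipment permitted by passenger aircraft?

Yes

Burn rate 3.2 mm/s meets the Category FS criterion (Flammable Solid), so the solid fuel tablets are Category FS.
The perborate booster has available-oxygen content 5.7 % by mass, which is ≥ 3 % by mass, so it is Category OX (Oxidizer).
Soil oxygenator: available-oxygen content 6.8 % by mass ≥ 3 % by mass → Category OX (Oxidizer).
Total Category OX: (three 0.8 oz packs = 68.16 g) + (two 2.1 oz packs = 119.28 g) = 187.44 g.
That is within the Category OX passenger aircraft limit of 250 g.
Category FS quantity: three 32 g packs = 96 g.
96 g ≤ 100 g (passenger aircraft limit, Category FS) — within limit.
The segregation rule (Category OX with Category CG) does not apply to Category OX with Category FS.
Every hazard category is within its passenger aircraft limit and no segregation rule is violated.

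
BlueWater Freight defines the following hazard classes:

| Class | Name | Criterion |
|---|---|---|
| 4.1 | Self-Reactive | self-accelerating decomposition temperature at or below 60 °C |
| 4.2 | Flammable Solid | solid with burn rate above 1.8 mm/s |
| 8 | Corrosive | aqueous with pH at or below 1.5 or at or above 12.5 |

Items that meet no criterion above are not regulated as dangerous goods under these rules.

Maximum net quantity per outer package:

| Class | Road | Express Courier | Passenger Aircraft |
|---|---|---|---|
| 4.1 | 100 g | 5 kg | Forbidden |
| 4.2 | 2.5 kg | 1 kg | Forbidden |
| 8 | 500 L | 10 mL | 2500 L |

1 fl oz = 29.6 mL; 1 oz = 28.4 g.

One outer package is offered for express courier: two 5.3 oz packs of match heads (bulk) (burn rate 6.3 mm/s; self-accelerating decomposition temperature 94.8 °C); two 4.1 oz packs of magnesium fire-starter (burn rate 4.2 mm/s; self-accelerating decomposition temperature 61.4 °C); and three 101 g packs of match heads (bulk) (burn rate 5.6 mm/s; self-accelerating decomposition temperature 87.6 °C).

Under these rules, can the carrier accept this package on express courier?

Match heads (bulk): burn rate 6.3 mm/s > 1.8 mm/s → Class 4.2 (Flammable Solid).
Magnesium fire-starter: burn rate 4.2 mm/s > 1.8 mm/s → Class 4.2 (Flammable Solid).
With burn rate 5.6 mm/s (> 1.8 mm/s), the match heads (bulk) fall in Class 4.2.
Class 4.2 net quantity: (two 5.3 oz packs = 301.04 g) + (two 4.1 oz packs = 232.88 g) + (three 101 g packs = 303 g) = 836.92 g.
That is within the Class 4.2 express courier limit of 1 kg.

Yes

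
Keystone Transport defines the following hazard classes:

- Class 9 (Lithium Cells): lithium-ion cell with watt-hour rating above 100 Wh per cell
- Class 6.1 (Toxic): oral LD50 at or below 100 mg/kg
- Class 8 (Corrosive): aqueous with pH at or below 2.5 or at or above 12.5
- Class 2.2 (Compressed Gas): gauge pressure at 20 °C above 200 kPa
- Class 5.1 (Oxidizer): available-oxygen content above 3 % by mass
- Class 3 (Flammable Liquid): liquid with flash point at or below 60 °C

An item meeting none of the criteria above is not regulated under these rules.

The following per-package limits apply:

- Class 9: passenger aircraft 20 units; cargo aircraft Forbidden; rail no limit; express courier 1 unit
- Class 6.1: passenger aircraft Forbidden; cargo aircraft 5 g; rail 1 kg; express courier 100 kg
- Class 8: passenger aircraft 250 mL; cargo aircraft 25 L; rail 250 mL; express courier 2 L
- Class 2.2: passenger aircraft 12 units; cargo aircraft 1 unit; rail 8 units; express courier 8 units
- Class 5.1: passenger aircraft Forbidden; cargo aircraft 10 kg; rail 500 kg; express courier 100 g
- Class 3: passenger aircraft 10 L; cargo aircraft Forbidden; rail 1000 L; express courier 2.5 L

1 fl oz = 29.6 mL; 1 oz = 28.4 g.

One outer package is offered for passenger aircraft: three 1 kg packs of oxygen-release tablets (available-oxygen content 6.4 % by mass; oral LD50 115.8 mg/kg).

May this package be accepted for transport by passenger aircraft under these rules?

Oxygen-release tablets: available-oxygen content 6.4 % by mass > 3 % by mass → Class 5.1 (Oxidizer).
Class 5.1 quantity: three 1 kg packs = 3 kg.
Class 5.1 is Forbidden by passenger aircraft.

No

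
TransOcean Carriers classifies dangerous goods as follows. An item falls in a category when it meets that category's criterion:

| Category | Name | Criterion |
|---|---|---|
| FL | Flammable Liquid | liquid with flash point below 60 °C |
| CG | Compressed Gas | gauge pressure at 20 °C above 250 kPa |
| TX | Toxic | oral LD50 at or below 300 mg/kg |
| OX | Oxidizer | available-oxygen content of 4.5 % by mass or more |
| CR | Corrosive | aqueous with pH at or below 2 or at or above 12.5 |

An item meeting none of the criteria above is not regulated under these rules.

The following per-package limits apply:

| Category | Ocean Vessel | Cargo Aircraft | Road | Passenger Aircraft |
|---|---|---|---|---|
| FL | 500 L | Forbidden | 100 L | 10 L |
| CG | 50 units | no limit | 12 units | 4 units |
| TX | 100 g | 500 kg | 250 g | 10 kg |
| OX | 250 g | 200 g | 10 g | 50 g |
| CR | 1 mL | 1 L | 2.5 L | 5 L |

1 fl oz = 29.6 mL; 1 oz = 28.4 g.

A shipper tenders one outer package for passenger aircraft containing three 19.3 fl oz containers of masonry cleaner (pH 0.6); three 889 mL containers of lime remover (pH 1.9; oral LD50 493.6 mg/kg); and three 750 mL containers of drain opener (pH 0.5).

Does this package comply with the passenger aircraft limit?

No

The masonry cleaner has pH 0.6, which is ≤ 2, so it is Category CR (Corrosive).
pH 1.9 meets the Category CR criterion (Corrosive), so the lime remover is Category CR.
The drain opener has pH 0.5, which is ≤ 2, so it is Category CR (Corrosive).
Total Category CR: (three 19.3 fl oz containers = 1713.84 mL) + (three 889 mL containers = 2.667 L) + (three 750 mL containers = 2.25 L) = 6630.84 mL.
That exceeds the Category CR passenger aircraft limit of 5 L.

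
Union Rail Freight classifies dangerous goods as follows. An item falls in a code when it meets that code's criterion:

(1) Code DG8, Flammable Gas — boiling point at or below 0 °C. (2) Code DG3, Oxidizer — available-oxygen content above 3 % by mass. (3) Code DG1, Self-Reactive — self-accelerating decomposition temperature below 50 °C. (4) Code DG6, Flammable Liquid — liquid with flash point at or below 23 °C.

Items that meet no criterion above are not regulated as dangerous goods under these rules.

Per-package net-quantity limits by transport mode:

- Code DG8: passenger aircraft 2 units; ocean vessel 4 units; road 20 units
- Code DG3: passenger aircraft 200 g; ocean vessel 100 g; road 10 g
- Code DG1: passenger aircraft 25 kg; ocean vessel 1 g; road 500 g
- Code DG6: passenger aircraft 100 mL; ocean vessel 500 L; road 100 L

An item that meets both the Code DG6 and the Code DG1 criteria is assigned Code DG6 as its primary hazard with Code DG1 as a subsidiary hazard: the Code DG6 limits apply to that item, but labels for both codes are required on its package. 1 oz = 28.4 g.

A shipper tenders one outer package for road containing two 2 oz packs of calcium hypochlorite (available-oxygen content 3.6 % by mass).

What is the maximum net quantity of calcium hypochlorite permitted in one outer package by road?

10 g

With available-oxygen content 3.6 % by mass (> 3 % by mass), the calcium hypochlorite falls in Code DG3.
The road limit for Code DG3 is 10 g.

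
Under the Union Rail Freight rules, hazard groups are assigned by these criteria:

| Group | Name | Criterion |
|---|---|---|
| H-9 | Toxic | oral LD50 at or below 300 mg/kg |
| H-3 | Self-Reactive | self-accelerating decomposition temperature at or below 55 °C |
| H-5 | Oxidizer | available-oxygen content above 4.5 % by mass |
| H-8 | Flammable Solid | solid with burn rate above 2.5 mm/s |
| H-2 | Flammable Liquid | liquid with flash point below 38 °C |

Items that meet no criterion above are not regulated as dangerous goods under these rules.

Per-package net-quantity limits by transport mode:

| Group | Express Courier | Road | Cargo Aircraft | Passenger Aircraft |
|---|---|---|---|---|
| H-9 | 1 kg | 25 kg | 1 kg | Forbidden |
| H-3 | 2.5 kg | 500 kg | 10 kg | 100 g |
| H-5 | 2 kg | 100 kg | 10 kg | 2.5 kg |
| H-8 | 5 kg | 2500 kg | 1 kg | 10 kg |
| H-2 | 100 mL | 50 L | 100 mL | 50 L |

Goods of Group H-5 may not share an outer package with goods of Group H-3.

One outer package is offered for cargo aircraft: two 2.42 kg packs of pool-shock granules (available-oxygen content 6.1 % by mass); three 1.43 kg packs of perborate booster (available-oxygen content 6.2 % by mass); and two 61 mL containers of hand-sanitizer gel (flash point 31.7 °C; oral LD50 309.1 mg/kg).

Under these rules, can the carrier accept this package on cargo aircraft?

With available-oxygen content 6.1 % by mass (> 4.5 % by mass), the pool-shock granules fall in Group H-5.
Available-oxygen content 6.2 % by mass meets the Group H-5 criterion (Oxidizer), so the perborate booster is Group H-5.
Flash point 31.7 °C meets the Group H-2 criterion (Flammable Liquid), so the hand-sanitizer gel is Group H-2.
Group H-5 net quantity: (two 2.42 kg packs = 4.84 kg) + (three 1.43 kg packs = 4.29 kg) = 9.13 kg.
9.13 kg ≤ 10 kg (cargo aircraft limit, Group H-5) — within limit.
Group H-2 quantity: two 61 mL containers = 122 mL.
That exceeds the Group H-2 cargo aircraft limit of 100 mL.
The segregation rule (Group H-5 with Group H-3) does not apply to Group H-5 with Group H-2.

No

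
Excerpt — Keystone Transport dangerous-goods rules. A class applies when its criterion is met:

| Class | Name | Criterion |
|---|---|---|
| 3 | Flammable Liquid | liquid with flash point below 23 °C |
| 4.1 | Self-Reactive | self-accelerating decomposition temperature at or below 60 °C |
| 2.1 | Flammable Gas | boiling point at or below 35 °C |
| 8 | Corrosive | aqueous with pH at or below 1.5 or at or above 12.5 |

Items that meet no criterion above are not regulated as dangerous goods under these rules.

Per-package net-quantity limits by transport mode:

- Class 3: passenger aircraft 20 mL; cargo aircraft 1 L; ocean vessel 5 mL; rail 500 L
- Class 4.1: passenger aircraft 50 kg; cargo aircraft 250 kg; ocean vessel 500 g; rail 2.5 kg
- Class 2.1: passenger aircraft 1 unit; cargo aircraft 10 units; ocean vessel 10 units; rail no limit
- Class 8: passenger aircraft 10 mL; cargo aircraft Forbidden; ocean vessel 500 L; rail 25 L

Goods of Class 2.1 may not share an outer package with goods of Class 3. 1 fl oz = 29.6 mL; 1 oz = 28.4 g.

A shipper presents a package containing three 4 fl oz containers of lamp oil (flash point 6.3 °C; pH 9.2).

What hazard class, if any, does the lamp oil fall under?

Flash point 6.3 °C meets the Class 3 criterion (Flammable Liquid), so the lamp oil is Class 3.

Class 3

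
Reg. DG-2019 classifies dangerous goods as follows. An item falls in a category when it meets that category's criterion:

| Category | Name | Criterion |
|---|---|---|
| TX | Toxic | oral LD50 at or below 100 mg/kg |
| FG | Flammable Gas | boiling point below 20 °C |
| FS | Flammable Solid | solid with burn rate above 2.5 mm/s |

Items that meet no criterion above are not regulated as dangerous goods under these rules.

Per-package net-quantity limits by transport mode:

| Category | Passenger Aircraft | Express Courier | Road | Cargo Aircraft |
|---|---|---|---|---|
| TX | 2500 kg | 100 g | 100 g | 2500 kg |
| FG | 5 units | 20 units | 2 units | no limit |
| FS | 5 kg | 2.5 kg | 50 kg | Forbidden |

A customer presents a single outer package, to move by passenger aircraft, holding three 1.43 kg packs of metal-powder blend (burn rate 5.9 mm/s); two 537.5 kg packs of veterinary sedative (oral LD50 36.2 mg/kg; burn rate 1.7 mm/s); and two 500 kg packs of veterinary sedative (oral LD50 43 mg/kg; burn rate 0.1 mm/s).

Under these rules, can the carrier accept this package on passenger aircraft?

Metal-powder blend: burn rate 5.9 mm/s > 2.5 mm/s → Category FS (Flammable Solid).
Oral LD50 36.2 mg/kg meets the Category TX criterion (Toxic), so the veterinary sedative is Category TX.
Veterinary sedative: oral LD50 43 mg/kg ≤ 100 mg/kg → Category TX (Toxic).
Category TX net quantity: (two 537.5 kg packs = 1075 kg) + (two 500 kg packs = 1000 kg) = 2075 kg.
2075 kg is within the passenger aircraft limit of 2500 kg for Category TX.
Category FS quantity: three 1.43 kg packs = 4.29 kg.
4.29 kg is within the passenger aircraft limit of 5 kg for Category FS.
Every hazard category is within its passenger aircraft limit and no segregation rule is violated.

Yes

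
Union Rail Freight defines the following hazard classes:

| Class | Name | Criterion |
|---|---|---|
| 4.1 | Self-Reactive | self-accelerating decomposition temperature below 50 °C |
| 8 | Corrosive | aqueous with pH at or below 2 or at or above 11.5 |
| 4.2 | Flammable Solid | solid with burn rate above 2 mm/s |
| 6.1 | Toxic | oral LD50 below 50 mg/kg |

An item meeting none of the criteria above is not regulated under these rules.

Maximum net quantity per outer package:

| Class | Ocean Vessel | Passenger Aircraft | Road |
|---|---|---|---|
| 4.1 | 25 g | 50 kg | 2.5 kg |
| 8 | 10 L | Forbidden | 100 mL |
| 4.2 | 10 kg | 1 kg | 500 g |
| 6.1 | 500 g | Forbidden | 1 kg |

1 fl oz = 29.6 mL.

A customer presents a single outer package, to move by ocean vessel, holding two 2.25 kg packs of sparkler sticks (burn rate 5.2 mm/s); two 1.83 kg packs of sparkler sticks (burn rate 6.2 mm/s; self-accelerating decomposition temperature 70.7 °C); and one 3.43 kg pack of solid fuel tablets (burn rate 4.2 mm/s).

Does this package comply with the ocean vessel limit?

No

Sparkler sticks: burn rate 5.2 mm/s > 2 mm/s → Class 4.2 (Flammable Solid).
With burn rate 6.2 mm/s (> 2 mm/s), the sparkler sticks fall in Class 4.2.
Solid fuel tablets: burn rate 4.2 mm/s > 2 mm/s → Class 4.2 (Flammable Solid).
Class 4.2 net quantity: (two 2.25 kg packs = 4.5 kg) + (two 1.83 kg packs = 3.66 kg) + 3.43 kg = 11.59 kg.
11.59 kg > 10 kg (ocean vessel limit, Class 4.2) — over the limit.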